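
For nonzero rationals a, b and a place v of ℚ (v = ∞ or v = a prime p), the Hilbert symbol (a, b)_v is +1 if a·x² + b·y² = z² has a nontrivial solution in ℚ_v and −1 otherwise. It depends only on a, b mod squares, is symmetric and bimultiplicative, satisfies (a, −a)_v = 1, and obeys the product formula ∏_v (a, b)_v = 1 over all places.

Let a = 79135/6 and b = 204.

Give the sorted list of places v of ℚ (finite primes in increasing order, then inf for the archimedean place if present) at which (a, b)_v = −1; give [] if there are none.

[2, 3, 17, 19]

(a, b) ≡ (9690, 51) mod (ℚ^×)²; places V = {2, 3, 5, 7, 17, 19, ∞}.
(a,b)_3: α=-1, u≡2; β=1, v≡2 (mod 3); (2|3)=-1, (2|3)=-1; sign (−1)^1·-1^1·-1^-1 = -1.
(a,b)_17: α=1, u≡8; β=1, v≡12 (mod 17); (8|17)=+1, (12|17)=-1; sign (−1)^0·+1^1·-1^1 = -1.
(a,b)_2: α=-1, β=2; u≡5, v≡3 (mod 8); ε(u)ε(v)=0·1, αω(v)=-1·1, βω(u)=2·1; sum ≡ 1  ⇒  -1.
(a,b)_5: α=1, u≡2; β=0, v≡4 (mod 5); (2|5)=-1, (4|5)=+1; sign (−1)^0·-1^0·+1^1 = +1.
(a,b)_19: α=1, u≡7; β=0, v≡14 (mod 19); (7|19)=+1, (14|19)=-1; sign (−1)^0·+1^0·-1^1 = -1.
(a,b)_∞: sgn(9690)=+, sgn(51)=+, so +1.
(a,b)_7: α=2, u≡2; β=0, v≡1 (mod 7); (2|7)=+1, (1|7)=+1; sign (−1)^0·+1^0·+1^2 = +1.
(9690, 51 / ℚ) ramifies at {2, 3, 17, 19}: a division algebra.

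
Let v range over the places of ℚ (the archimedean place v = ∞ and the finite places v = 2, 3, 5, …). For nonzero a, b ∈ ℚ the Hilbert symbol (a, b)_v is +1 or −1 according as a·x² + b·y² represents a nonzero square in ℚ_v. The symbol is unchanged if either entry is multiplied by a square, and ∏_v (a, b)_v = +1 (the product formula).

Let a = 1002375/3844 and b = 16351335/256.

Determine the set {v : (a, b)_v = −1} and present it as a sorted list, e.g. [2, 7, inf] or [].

Mod squares: a ≡ 55, b ≡ 15015. Check v ∈ {∞, 2, 3, 5, 7, 11, 13, 31}.
v=∞: 55 > 0 and 15015 > 0  ⇒  (a,b)_∞ = +1.
v=2: v_2(a)=-2, v_2(b)=-8; units ≡ 7, 7 (mod 8); ε·ε+αω+βω = 1·1+-2·0+-8·0 ≡ 1  ⇒  (a,b)_2 = -1.
v=5: a=5^3·(≡1), b=5^1·(≡2) mod 5; (1|5)=+1, (2|5)=-1; (−1)^{3·1·2}·(+1)^1·(-1)^3 = -1.
v=3: a=3^6·(≡1), b=3^3·(≡1) mod 3; (1|3)=+1, (1|3)=+1; (−1)^{6·3·1}·(+1)^3·(+1)^6 = +1.
v=11: a=11^1·(≡9), b=11^3·(≡3) mod 11; (9|11)=+1, (3|11)=+1; (−1)^{1·3·5}·(+1)^3·(+1)^1 = -1.
v=7: a=7^0·(≡3), b=7^1·(≡3) mod 7; (3|7)=-1, (3|7)=-1; (−1)^{0·1·3}·(-1)^1·(-1)^0 = -1.
v=13: a=13^0·(≡4), b=13^1·(≡5) mod 13; (4|13)=+1, (5|13)=-1; (−1)^{0·1·6}·(+1)^1·(-1)^0 = +1.
v=31: a=31^-2·(≡13), b=31^0·(≡21) mod 31; (13|31)=-1, (21|31)=-1; (−1)^{-2·0·15}·(-1)^0·(-1)^-2 = +1.
|Ram(55, 15015)| = 4, even; anisotropic at {2, 5, 7, 11}.

[2, 5, 7, 11]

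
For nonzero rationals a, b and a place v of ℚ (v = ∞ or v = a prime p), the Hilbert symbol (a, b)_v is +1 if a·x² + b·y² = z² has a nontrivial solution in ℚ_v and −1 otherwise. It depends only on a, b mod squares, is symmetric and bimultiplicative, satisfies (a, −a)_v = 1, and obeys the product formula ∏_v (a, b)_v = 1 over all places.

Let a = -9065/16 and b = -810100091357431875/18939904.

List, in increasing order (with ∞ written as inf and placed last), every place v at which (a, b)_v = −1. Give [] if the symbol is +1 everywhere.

[11, inf]

(a, b) ≡ (-185, -5291) mod (ℚ^×)²; places V = {2, 3, 5, 7, 11, 13, 17, 37, ∞}.
(a,b)_3: α=0, u≡1; β=2, v≡1 (mod 3); (1|3)=+1, (1|3)=+1; sign (−1)^0·+1^2·+1^0 = +1.
(a,b)_7: α=2, u≡2; β=6, v≡4 (mod 7); (2|7)=+1, (4|7)=+1; sign (−1)^0·+1^6·+1^2 = +1.
(a,b)_17: α=0, u≡4; β=-2, v≡15 (mod 17); (4|17)=+1, (15|17)=+1; sign (−1)^0·+1^-2·+1^0 = +1.
(a,b)_∞: sgn(-185)=−, sgn(-5291)=−, so -1.
(a,b)_13: α=0, u≡3; β=3, v≡3 (mod 13); (3|13)=+1, (3|13)=+1; sign (−1)^0·+1^3·+1^0 = +1.
(a,b)_11: α=0, u≡2; β=1, v≡5 (mod 11); (2|11)=-1, (5|11)=+1; sign (−1)^0·-1^1·+1^0 = -1.
(a,b)_2: α=-4, β=-16; u≡7, v≡5 (mod 8); ε(u)ε(v)=1·0, αω(v)=-4·1, βω(u)=-16·0; sum ≡ 0  ⇒  +1.
(a,b)_37: α=1, u≡24; β=3, v≡6 (mod 37); (24|37)=-1, (6|37)=-1; sign (−1)^0·-1^3·-1^1 = +1.
(a,b)_5: α=1, u≡2; β=4, v≡1 (mod 5); (2|5)=-1, (1|5)=+1; sign (−1)^0·-1^4·+1^1 = +1.
|Ram(-185, -5291)| = 2, even; anisotropic at {11, ∞}.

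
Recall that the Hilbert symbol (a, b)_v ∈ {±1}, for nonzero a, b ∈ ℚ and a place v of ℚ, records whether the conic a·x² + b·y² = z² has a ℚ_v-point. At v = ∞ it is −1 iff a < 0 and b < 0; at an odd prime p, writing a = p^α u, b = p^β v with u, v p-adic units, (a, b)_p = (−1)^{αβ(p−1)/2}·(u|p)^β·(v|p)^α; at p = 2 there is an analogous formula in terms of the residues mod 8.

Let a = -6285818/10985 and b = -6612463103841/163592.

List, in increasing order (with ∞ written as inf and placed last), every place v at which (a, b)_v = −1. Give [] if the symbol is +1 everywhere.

(a, b) ≡ (-170170, -2) mod (ℚ^×)²; places V = {2, 3, 5, 7, 11, 13, 17, ∞}.
(a,b)_7: α=5, u≡2; β=10, v≡3 (mod 7); (2|7)=+1, (3|7)=-1; sign (−1)^0·+1^10·-1^5 = -1.
(a,b)_17: α=1, u≡10; β=2, v≡8 (mod 17); (10|17)=-1, (8|17)=+1; sign (−1)^0·-1^2·+1^1 = +1.
(a,b)_11: α=1, u≡8; β=-2, v≡1 (mod 11); (8|11)=-1, (1|11)=+1; sign (−1)^0·-1^-2·+1^1 = +1.
(a,b)_∞: sgn(-170170)=−, sgn(-2)=−, so -1.
(a,b)_13: α=-3, u≡4; β=-2, v≡7 (mod 13); (4|13)=+1, (7|13)=-1; sign (−1)^0·+1^-2·-1^-3 = -1.
(a,b)_3: α=0, u≡2; β=4, v≡1 (mod 3); (2|3)=-1, (1|3)=+1; sign (−1)^0·-1^4·+1^0 = +1.
(a,b)_2: α=1, β=-3; u≡3, v≡7 (mod 8); ε(u)ε(v)=1·1, αω(v)=1·0, βω(u)=-3·1; sum ≡ 0  ⇒  +1.
(a,b)_5: α=-1, u≡1; β=0, v≡2 (mod 5); (1|5)=+1, (2|5)=-1; sign (−1)^0·+1^0·-1^-1 = -1.
(-170170, -2 / ℚ) ramifies at {5, 7, 13, ∞}: a division algebra.

[5, 7, 13, inf]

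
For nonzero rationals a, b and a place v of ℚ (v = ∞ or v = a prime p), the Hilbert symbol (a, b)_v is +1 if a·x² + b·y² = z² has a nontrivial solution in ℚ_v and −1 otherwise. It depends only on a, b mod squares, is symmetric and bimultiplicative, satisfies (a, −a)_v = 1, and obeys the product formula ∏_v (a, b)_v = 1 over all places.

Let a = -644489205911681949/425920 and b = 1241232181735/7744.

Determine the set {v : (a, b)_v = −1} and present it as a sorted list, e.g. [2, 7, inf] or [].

(a, b) ≡ (-2757755, 35815) mod (ℚ^×)²; places V = {2, 3, 5, 7, 11, 13, 19, 29, ∞}.
(a,b)_5: α=-1, u≡4; β=1, v≡3 (mod 5); (4|5)=+1, (3|5)=-1; sign (−1)^0·+1^1·-1^-1 = -1.
(a,b)_29: α=7, u≡24; β=5, v≡21 (mod 29); (24|29)=+1, (21|29)=-1; sign (−1)^0·+1^5·-1^7 = -1.
(a,b)_7: α=5, u≡2; β=2, v≡5 (mod 7); (2|7)=+1, (5|7)=-1; sign (−1)^0·+1^2·-1^5 = -1.
(a,b)_3: α=2, u≡1; β=0, v≡1 (mod 3); (1|3)=+1, (1|3)=+1; sign (−1)^0·+1^0·+1^2 = +1.
(a,b)_19: α=1, u≡13; β=1, v≡5 (mod 19); (13|19)=-1, (5|19)=+1; sign (−1)^1·-1^1·+1^1 = +1.
(a,b)_2: α=-6, β=-6; u≡5, v≡7 (mod 8); ε(u)ε(v)=0·1, αω(v)=-6·0, βω(u)=-6·1; sum ≡ 0  ⇒  +1.
(a,b)_13: α=1, u≡12; β=1, v≡1 (mod 13); (12|13)=+1, (1|13)=+1; sign (−1)^0·+1^1·+1^1 = +1.
(a,b)_∞: sgn(-2757755)=−, sgn(35815)=+, so +1.
(a,b)_11: α=-3, u≡6; β=-2, v≡2 (mod 11); (6|11)=-1, (2|11)=-1; sign (−1)^0·-1^-2·-1^-3 = -1.
Ram(-2757755, 35815) = {5, 7, 11, 29}; no ℚ_5-point on the conic.

[5, 7, 11, 29]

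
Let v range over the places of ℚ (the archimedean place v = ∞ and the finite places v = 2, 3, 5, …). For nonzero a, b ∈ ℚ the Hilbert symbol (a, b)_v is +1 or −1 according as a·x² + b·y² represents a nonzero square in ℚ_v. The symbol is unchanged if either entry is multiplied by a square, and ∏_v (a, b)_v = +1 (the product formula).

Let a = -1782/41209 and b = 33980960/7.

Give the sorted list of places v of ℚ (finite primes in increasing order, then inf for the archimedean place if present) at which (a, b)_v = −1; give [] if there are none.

[2, 5, 7, 17]

Mod squares: a ≡ -22, b ≡ 15470. Check v ∈ {∞, 2, 3, 5, 7, 11, 13, 17, 29, 31}.
v=11: a=11^1·(≡1), b=11^0·(≡5) mod 11; (1|11)=+1, (5|11)=+1; (−1)^{1·0·5}·(+1)^0·(+1)^1 = +1.
v=3: a=3^4·(≡2), b=3^0·(≡2) mod 3; (2|3)=-1, (2|3)=-1; (−1)^{4·0·1}·(-1)^0·(-1)^4 = +1.
v=29: a=29^-2·(≡24), b=29^0·(≡1) mod 29; (24|29)=+1, (1|29)=+1; (−1)^{-2·0·14}·(+1)^0·(+1)^-2 = +1.
v=∞: -22 < 0 and 15470 > 0  ⇒  (a,b)_∞ = +1.
v=7: a=7^-2·(≡3), b=7^-1·(≡6) mod 7; (3|7)=-1, (6|7)=-1; (−1)^{-2·-1·3}·(-1)^-1·(-1)^-2 = -1.
v=13: a=13^0·(≡1), b=13^1·(≡7) mod 13; (1|13)=+1, (7|13)=-1; (−1)^{0·1·6}·(+1)^1·(-1)^0 = +1.
v=17: a=17^0·(≡3), b=17^1·(≡15) mod 17; (3|17)=-1, (15|17)=+1; (−1)^{0·1·8}·(-1)^1·(+1)^0 = -1.
v=31: a=31^0·(≡14), b=31^2·(≡25) mod 31; (14|31)=+1, (25|31)=+1; (−1)^{0·2·15}·(+1)^2·(+1)^0 = +1.
v=5: a=5^0·(≡2), b=5^1·(≡1) mod 5; (2|5)=-1, (1|5)=+1; (−1)^{0·1·2}·(-1)^1·(+1)^0 = -1.
v=2: v_2(a)=1, v_2(b)=5; units ≡ 5, 7 (mod 8); ε·ε+αω+βω = 0·1+1·0+5·1 ≡ 1  ⇒  (a,b)_2 = -1.
|Ram(-22, 15470)| = 4, even; anisotropic at {2, 5, 7, 17}.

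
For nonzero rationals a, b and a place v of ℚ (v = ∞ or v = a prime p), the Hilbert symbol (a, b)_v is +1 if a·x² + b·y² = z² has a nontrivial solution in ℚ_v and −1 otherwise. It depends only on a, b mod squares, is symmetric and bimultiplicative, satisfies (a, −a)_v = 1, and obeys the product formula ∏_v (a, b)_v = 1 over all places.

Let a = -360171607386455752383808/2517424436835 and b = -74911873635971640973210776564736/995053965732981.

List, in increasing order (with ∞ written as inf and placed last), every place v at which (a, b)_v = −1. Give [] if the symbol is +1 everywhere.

Mod squares: a ≡ -318646055, b ≡ -12369. Check v ∈ {∞, 2, 3, 5, 7, 11, 13, 17, 19, 29, 31, 37, 41, 43, 47}.
v=∞: -318646055 < 0 and -12369 < 0  ⇒  (a,b)_∞ = -1.
v=37: a=37^2·(≡5), b=37^2·(≡12) mod 37; (5|37)=-1, (12|37)=+1; (−1)^{2·2·18}·(-1)^2·(+1)^2 = +1.
v=11: a=11^-2·(≡3), b=11^-4·(≡10) mod 11; (3|11)=+1, (10|11)=-1; (−1)^{-2·-4·5}·(+1)^-4·(-1)^-2 = +1.
v=43: a=43^-2·(≡26), b=43^-2·(≡36) mod 43; (26|43)=-1, (36|43)=+1; (−1)^{-2·-2·21}·(-1)^-2·(+1)^-2 = +1.
v=2: v_2(a)=6, v_2(b)=10; units ≡ 1, 7 (mod 8); ε·ε+αω+βω = 0·1+6·0+10·0 ≡ 0  ⇒  (a,b)_2 = +1.
v=13: a=13^1·(≡8), b=13^2·(≡5) mod 13; (8|13)=-1, (5|13)=-1; (−1)^{1·2·6}·(-1)^2·(-1)^1 = -1.
v=31: a=31^1·(≡11), b=31^1·(≡1) mod 31; (11|31)=-1, (1|31)=+1; (−1)^{1·1·15}·(-1)^1·(+1)^1 = +1.
v=3: a=3^-8·(≡1), b=3^-7·(≡2) mod 3; (1|3)=+1, (2|3)=-1; (−1)^{-8·-7·1}·(+1)^-7·(-1)^-8 = +1.
v=19: a=19^1·(≡15), b=19^1·(≡13) mod 19; (15|19)=-1, (13|19)=-1; (−1)^{1·1·9}·(-1)^1·(-1)^1 = -1.
v=47: a=47^2·(≡41), b=47^2·(≡46) mod 47; (41|47)=-1, (46|47)=-1; (−1)^{2·2·23}·(-1)^2·(-1)^2 = +1.
v=29: a=29^5·(≡12), b=29^8·(≡21) mod 29; (12|29)=-1, (21|29)=-1; (−1)^{5·8·14}·(-1)^8·(-1)^5 = -1.
v=17: a=17^2·(≡12), b=17^2·(≡12) mod 17; (12|17)=-1, (12|17)=-1; (−1)^{2·2·8}·(-1)^2·(-1)^2 = +1.
v=5: a=5^-1·(≡1), b=5^0·(≡4) mod 5; (1|5)=+1, (4|5)=+1; (−1)^{-1·0·2}·(+1)^0·(+1)^-1 = +1.
v=41: a=41^1·(≡21), b=41^2·(≡11) mod 41; (21|41)=+1, (11|41)=-1; (−1)^{1·2·20}·(+1)^2·(-1)^1 = -1.
v=7: a=7^-3·(≡4), b=7^-5·(≡4) mod 7; (4|7)=+1, (4|7)=+1; (−1)^{-3·-5·3}·(+1)^-5·(+1)^-3 = -1.
(-318646055, -12369 / ℚ) ramifies at {7, 13, 19, 29, 41, ∞}: a division algebra.

[7, 13, 19, 29, 41, inf]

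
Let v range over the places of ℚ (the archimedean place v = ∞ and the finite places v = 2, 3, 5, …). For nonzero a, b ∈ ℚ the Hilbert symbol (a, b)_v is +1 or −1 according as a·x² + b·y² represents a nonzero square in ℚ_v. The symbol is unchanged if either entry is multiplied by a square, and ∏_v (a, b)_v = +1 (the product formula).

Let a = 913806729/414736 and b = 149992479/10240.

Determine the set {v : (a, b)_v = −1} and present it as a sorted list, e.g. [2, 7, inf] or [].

[17, 19]

Mod squares: a ≡ 209, b ≡ 41990. Check v ∈ {∞, 2, 3, 5, 7, 11, 13, 17, 19, 23, 41}.
v=19: a=19^1·(≡17), b=19^1·(≡7) mod 19; (17|19)=+1, (7|19)=+1; (−1)^{1·1·9}·(+1)^1·(+1)^1 = -1.
v=11: a=11^1·(≡10), b=11^0·(≡1) mod 11; (10|11)=-1, (1|11)=+1; (−1)^{1·0·5}·(-1)^0·(+1)^1 = +1.
v=7: a=7^-2·(≡3), b=7^2·(≡1) mod 7; (3|7)=-1, (1|7)=+1; (−1)^{-2·2·3}·(-1)^2·(+1)^-2 = +1.
v=23: a=23^-2·(≡4), b=23^0·(≡19) mod 23; (4|23)=+1, (19|23)=-1; (−1)^{-2·0·11}·(+1)^0·(-1)^-2 = +1.
v=2: v_2(a)=-4, v_2(b)=-11; units ≡ 1, 3 (mod 8); ε·ε+αω+βω = 0·1+-4·1+-11·0 ≡ 0  ⇒  (a,b)_2 = +1.
v=17: a=17^2·(≡3), b=17^1·(≡6) mod 17; (3|17)=-1, (6|17)=-1; (−1)^{2·1·8}·(-1)^1·(-1)^2 = -1.
v=41: a=41^2·(≡21), b=41^0·(≡24) mod 41; (21|41)=+1, (24|41)=-1; (−1)^{2·0·20}·(+1)^0·(-1)^2 = +1.
v=5: a=5^0·(≡4), b=5^-1·(≡3) mod 5; (4|5)=+1, (3|5)=-1; (−1)^{0·-1·2}·(+1)^-1·(-1)^0 = +1.
v=3: a=3^2·(≡2), b=3^6·(≡2) mod 3; (2|3)=-1, (2|3)=-1; (−1)^{2·6·1}·(-1)^6·(-1)^2 = +1.
v=13: a=13^0·(≡3), b=13^1·(≡5) mod 13; (3|13)=+1, (5|13)=-1; (−1)^{0·1·6}·(+1)^1·(-1)^0 = +1.
v=∞: 209 > 0 and 41990 > 0  ⇒  (a,b)_∞ = +1.
|Ram(209, 41990)| = 2, even; anisotropic at {17, 19}.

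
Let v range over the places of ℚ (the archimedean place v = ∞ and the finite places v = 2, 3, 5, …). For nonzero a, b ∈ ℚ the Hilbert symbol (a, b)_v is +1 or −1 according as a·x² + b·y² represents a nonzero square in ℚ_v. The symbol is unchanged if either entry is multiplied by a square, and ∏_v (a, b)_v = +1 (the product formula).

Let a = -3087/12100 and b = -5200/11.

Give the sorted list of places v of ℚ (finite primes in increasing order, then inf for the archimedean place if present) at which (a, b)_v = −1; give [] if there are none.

(a, b) ≡ (-7, -143) mod (ℚ^×)²; places V = {2, 3, 5, 7, 11, 13, ∞}.
(a,b)_2: α=-2, β=4; u≡1, v≡1 (mod 8); ε(u)ε(v)=0·0, αω(v)=-2·0, βω(u)=4·0; sum ≡ 0  ⇒  +1.
(a,b)_13: α=0, u≡2; β=1, v≡5 (mod 13); (2|13)=-1, (5|13)=-1; sign (−1)^0·-1^1·-1^0 = -1.
(a,b)_11: α=-2, u≡4; β=-1, v≡3 (mod 11); (4|11)=+1, (3|11)=+1; sign (−1)^0·+1^-1·+1^-2 = +1.
(a,b)_5: α=-2, u≡2; β=2, v≡2 (mod 5); (2|5)=-1, (2|5)=-1; sign (−1)^0·-1^2·-1^-2 = +1.
(a,b)_7: α=3, u≡3; β=0, v≡2 (mod 7); (3|7)=-1, (2|7)=+1; sign (−1)^0·-1^0·+1^3 = +1.
(a,b)_∞: sgn(-7)=−, sgn(-143)=−, so -1.
(a,b)_3: α=2, u≡2; β=0, v≡1 (mod 3); (2|3)=-1, (1|3)=+1; sign (−1)^0·-1^0·+1^2 = +1.
Ram(-7, -143) = {13, ∞}; no ℚ_13-point on the conic.

[13, inf]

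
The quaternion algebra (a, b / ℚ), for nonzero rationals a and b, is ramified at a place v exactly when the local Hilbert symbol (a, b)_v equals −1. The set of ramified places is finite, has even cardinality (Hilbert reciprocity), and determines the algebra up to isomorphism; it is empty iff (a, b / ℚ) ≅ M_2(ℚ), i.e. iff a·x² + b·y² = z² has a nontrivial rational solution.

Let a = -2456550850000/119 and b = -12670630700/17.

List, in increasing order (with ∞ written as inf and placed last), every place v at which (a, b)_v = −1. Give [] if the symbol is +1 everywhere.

(a, b) ≡ (-224315, -121771) mod (ℚ^×)²; places V = {2, 5, 7, 13, 17, 19, 29, ∞}.
(a,b)_17: α=-1, u≡11; β=-1, v≡6 (mod 17); (11|17)=-1, (6|17)=-1; sign (−1)^0·-1^-1·-1^-1 = +1.
(a,b)_∞: sgn(-224315)=−, sgn(-121771)=−, so -1.
(a,b)_13: α=1, u≡12; β=1, v≡6 (mod 13); (12|13)=+1, (6|13)=-1; sign (−1)^0·+1^1·-1^1 = -1.
(a,b)_7: α=-1, u≡4; β=2, v≡4 (mod 7); (4|7)=+1, (4|7)=+1; sign (−1)^0·+1^2·+1^-1 = +1.
(a,b)_5: α=5, u≡2; β=2, v≡1 (mod 5); (2|5)=-1, (1|5)=+1; sign (−1)^0·-1^2·+1^5 = +1.
(a,b)_29: α=1, u≡19; β=1, v≡20 (mod 29); (19|29)=-1, (20|29)=+1; sign (−1)^0·-1^1·+1^1 = -1.
(a,b)_19: α=4, u≡18; β=3, v≡3 (mod 19); (18|19)=-1, (3|19)=-1; sign (−1)^0·-1^3·-1^4 = -1.
(a,b)_2: α=4, β=2; u≡5, v≡5 (mod 8); ε(u)ε(v)=0·0, αω(v)=4·1, βω(u)=2·1; sum ≡ 0  ⇒  +1.
Ram(-224315, -121771) = {13, 19, 29, ∞}; no ℚ_13-point on the conic.

[13, 19, 29, inf]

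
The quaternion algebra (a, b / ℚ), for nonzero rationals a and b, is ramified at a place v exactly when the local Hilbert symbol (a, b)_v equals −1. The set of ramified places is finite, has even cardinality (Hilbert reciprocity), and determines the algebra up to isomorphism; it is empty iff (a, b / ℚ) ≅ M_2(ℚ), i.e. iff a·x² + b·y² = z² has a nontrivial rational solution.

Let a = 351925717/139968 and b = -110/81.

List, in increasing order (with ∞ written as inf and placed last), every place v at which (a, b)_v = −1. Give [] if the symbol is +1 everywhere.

Mod squares: a ≡ 39, b ≡ -110. Check v ∈ {∞, 2, 3, 5, 11, 13, 43}.
v=2: v_2(a)=-6, v_2(b)=1; units ≡ 7, 1 (mod 8); ε·ε+αω+βω = 1·0+-6·0+1·0 ≡ 0  ⇒  (a,b)_2 = +1.
v=5: a=5^0·(≡4), b=5^1·(≡3) mod 5; (4|5)=+1, (3|5)=-1; (−1)^{0·1·2}·(+1)^1·(-1)^0 = +1.
v=11: a=11^4·(≡6), b=11^1·(≡3) mod 11; (6|11)=-1, (3|11)=+1; (−1)^{4·1·5}·(-1)^1·(+1)^4 = -1.
v=43: a=43^2·(≡5), b=43^0·(≡22) mod 43; (5|43)=-1, (22|43)=-1; (−1)^{2·0·21}·(-1)^0·(-1)^2 = +1.
v=∞: 39 > 0 and -110 < 0  ⇒  (a,b)_∞ = +1.
v=13: a=13^1·(≡10), b=13^0·(≡11) mod 13; (10|13)=+1, (11|13)=-1; (−1)^{1·0·6}·(+1)^0·(-1)^1 = -1.
v=3: a=3^-7·(≡1), b=3^-4·(≡1) mod 3; (1|3)=+1, (1|3)=+1; (−1)^{-7·-4·1}·(+1)^-4·(+1)^-7 = +1.
|Ram(39, -110)| = 2, even; anisotropic at {11, 13}.

[11, 13]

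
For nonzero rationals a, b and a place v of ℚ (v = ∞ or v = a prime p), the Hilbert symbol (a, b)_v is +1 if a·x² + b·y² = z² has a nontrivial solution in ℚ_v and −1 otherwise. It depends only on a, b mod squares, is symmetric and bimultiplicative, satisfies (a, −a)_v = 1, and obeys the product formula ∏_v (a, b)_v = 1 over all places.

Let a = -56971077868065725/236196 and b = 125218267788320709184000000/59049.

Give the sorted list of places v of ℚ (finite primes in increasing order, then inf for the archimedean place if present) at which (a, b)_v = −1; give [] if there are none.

[13, 23, 29, 31]

(a, b) ≡ (-50141, 2750041) mod (ℚ^×)²; places V = {2, 3, 5, 7, 13, 19, 23, 29, 31, ∞}.
(a,b)_3: α=-10, u≡1; β=-10, v≡1 (mod 3); (1|3)=+1, (1|3)=+1; sign (−1)^0·+1^-10·+1^-10 = +1.
(a,b)_7: α=1, u≡5; β=3, v≡4 (mod 7); (5|7)=-1, (4|7)=+1; sign (−1)^1·-1^3·+1^1 = +1.
(a,b)_23: α=4, u≡14; β=3, v≡18 (mod 23); (14|23)=-1, (18|23)=+1; sign (−1)^0·-1^3·+1^4 = -1.
(a,b)_31: α=2, u≡21; β=3, v≡5 (mod 31); (21|31)=-1, (5|31)=+1; sign (−1)^0·-1^3·+1^2 = -1.
(a,b)_19: α=1, u≡8; β=1, v≡11 (mod 19); (8|19)=-1, (11|19)=+1; sign (−1)^1·-1^1·+1^1 = +1.
(a,b)_5: α=2, u≡1; β=6, v≡4 (mod 5); (1|5)=+1, (4|5)=+1; sign (−1)^0·+1^6·+1^2 = +1.
(a,b)_2: α=-2, β=12; u≡3, v≡1 (mod 8); ε(u)ε(v)=1·0, αω(v)=-2·0, βω(u)=12·1; sum ≡ 0  ⇒  +1.
(a,b)_13: α=3, u≡1; β=4, v≡6 (mod 13); (1|13)=+1, (6|13)=-1; sign (−1)^0·+1^4·-1^3 = -1.
(a,b)_29: α=1, u≡10; β=1, v≡5 (mod 29); (10|29)=-1, (5|29)=+1; sign (−1)^0·-1^1·+1^1 = -1.
(a,b)_∞: sgn(-50141)=−, sgn(2750041)=+, so +1.
|Ram(-50141, 2750041)| = 4, even; anisotropic at {13, 23, 29, 31}.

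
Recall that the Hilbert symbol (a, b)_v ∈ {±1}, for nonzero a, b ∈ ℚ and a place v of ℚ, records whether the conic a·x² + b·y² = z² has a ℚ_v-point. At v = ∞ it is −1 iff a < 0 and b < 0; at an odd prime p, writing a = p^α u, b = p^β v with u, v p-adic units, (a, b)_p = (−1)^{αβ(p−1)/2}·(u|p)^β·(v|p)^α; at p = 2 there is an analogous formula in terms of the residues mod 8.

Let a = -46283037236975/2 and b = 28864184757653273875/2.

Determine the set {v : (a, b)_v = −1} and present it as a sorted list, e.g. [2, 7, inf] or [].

(a, b) ≡ (-238, 513590) mod (ℚ^×)²; places V = {2, 5, 7, 11, 17, 23, 29, ∞}.
(a,b)_7: α=1, u≡2; β=1, v≡5 (mod 7); (2|7)=+1, (5|7)=-1; sign (−1)^1·+1^1·-1^1 = +1.
(a,b)_2: α=-1, β=-1; u≡1, v≡3 (mod 8); ε(u)ε(v)=0·1, αω(v)=-1·1, βω(u)=-1·0; sum ≡ 1  ⇒  -1.
(a,b)_5: α=2, u≡3; β=3, v≡3 (mod 5); (3|5)=-1, (3|5)=-1; sign (−1)^0·-1^3·-1^2 = -1.
(a,b)_∞: sgn(-238)=−, sgn(513590)=+, so +1.
(a,b)_17: α=3, u≡5; β=4, v≡5 (mod 17); (5|17)=-1, (5|17)=-1; sign (−1)^0·-1^4·-1^3 = -1.
(a,b)_29: α=2, u≡22; β=3, v≡25 (mod 29); (22|29)=+1, (25|29)=+1; sign (−1)^0·+1^3·+1^2 = +1.
(a,b)_23: α=2, u≡15; β=3, v≡7 (mod 23); (15|23)=-1, (7|23)=-1; sign (−1)^0·-1^3·-1^2 = -1.
(a,b)_11: α=2, u≡1; β=3, v≡10 (mod 11); (1|11)=+1, (10|11)=-1; sign (−1)^0·+1^3·-1^2 = +1.
(-238, 513590 / ℚ) ramifies at {2, 5, 17, 23}: a division algebra.

[2, 5, 17, 23]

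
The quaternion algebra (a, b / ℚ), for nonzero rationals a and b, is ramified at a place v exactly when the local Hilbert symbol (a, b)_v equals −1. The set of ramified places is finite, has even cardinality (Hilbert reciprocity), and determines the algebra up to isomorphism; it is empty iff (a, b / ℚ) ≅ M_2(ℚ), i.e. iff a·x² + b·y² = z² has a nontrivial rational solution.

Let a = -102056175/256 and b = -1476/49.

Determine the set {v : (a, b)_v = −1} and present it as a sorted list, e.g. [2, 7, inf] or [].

Mod squares: a ≡ -453583, b ≡ -41. Check v ∈ {∞, 2, 3, 5, 7, 13, 23, 37, 41}.
v=13: a=13^1·(≡12), b=13^0·(≡11) mod 13; (12|13)=+1, (11|13)=-1; (−1)^{1·0·6}·(+1)^0·(-1)^1 = -1.
v=3: a=3^2·(≡2), b=3^2·(≡1) mod 3; (2|3)=-1, (1|3)=+1; (−1)^{2·2·1}·(-1)^2·(+1)^2 = +1.
v=2: v_2(a)=-8, v_2(b)=2; units ≡ 1, 7 (mod 8); ε·ε+αω+βω = 0·1+-8·0+2·0 ≡ 0  ⇒  (a,b)_2 = +1.
v=5: a=5^2·(≡3), b=5^0·(≡1) mod 5; (3|5)=-1, (1|5)=+1; (−1)^{2·0·2}·(-1)^0·(+1)^2 = +1.
v=23: a=23^1·(≡9), b=23^0·(≡14) mod 23; (9|23)=+1, (14|23)=-1; (−1)^{1·0·11}·(+1)^0·(-1)^1 = -1.
v=37: a=37^1·(≡12), b=37^0·(≡25) mod 37; (12|37)=+1, (25|37)=+1; (−1)^{1·0·18}·(+1)^0·(+1)^1 = +1.
v=7: a=7^0·(≡6), b=7^-2·(≡1) mod 7; (6|7)=-1, (1|7)=+1; (−1)^{0·-2·3}·(-1)^-2·(+1)^0 = +1.
v=41: a=41^1·(≡14), b=41^1·(≡16) mod 41; (14|41)=-1, (16|41)=+1; (−1)^{1·1·20}·(-1)^1·(+1)^1 = -1.
v=∞: -453583 < 0 and -41 < 0  ⇒  (a,b)_∞ = -1.
(-453583, -41 / ℚ) ramifies at {13, 23, 41, ∞}: a division algebra.

[13, 23, 41, inf]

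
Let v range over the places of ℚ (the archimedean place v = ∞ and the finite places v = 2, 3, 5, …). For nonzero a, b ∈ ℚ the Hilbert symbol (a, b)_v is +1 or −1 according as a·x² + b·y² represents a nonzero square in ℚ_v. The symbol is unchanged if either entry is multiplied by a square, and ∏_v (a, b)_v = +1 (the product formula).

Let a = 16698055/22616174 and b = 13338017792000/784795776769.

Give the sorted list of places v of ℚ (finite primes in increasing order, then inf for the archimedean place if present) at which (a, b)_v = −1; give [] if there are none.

Mod squares: a ≡ 770, b ≡ 5. Check v ∈ {∞, 2, 5, 7, 11, 17, 19, 29, 31, 41}.
v=2: v_2(a)=-1, v_2(b)=20; units ≡ 1, 5 (mod 8); ε·ε+αω+βω = 0·0+-1·1+20·0 ≡ 1  ⇒  (a,b)_2 = -1.
v=29: a=29^2·(≡24), b=29^2·(≡24) mod 29; (24|29)=+1, (24|29)=+1; (−1)^{2·2·14}·(+1)^2·(+1)^2 = +1.
v=5: a=5^1·(≡4), b=5^3·(≡4) mod 5; (4|5)=+1, (4|5)=+1; (−1)^{1·3·2}·(+1)^3·(+1)^1 = +1.
v=11: a=11^1·(≡3), b=11^2·(≡5) mod 11; (3|11)=+1, (5|11)=+1; (−1)^{1·2·5}·(+1)^2·(+1)^1 = +1.
v=19: a=19^2·(≡10), b=19^0·(≡7) mod 19; (10|19)=-1, (7|19)=+1; (−1)^{2·0·9}·(-1)^0·(+1)^2 = +1.
v=7: a=7^-1·(≡6), b=7^0·(≡5) mod 7; (6|7)=-1, (5|7)=-1; (−1)^{-1·0·3}·(-1)^0·(-1)^-1 = -1.
v=31: a=31^-2·(≡12), b=31^-2·(≡2) mod 31; (12|31)=-1, (2|31)=+1; (−1)^{-2·-2·15}·(-1)^-2·(+1)^-2 = +1.
v=∞: 770 > 0 and 5 > 0  ⇒  (a,b)_∞ = +1.
v=41: a=41^-2·(≡18), b=41^-4·(≡25) mod 41; (18|41)=+1, (25|41)=+1; (−1)^{-2·-4·20}·(+1)^-4·(+1)^-2 = +1.
v=17: a=17^0·(≡3), b=17^-2·(≡3) mod 17; (3|17)=-1, (3|17)=-1; (−1)^{0·-2·8}·(-1)^-2·(-1)^0 = +1.
Ram(770, 5) = {2, 7}; no ℚ_2-point on the conic.

[2, 7]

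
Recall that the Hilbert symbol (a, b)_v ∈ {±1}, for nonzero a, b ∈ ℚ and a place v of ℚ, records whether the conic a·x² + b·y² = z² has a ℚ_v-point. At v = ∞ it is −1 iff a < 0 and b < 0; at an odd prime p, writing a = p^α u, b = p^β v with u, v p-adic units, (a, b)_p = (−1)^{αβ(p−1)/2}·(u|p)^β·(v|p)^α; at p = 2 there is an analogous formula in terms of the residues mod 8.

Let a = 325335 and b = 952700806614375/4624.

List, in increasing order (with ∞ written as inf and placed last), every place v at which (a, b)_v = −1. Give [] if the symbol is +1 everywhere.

[2, 3, 5, 23]

Mod squares: a ≡ 615, b ≡ 23. Check v ∈ {∞, 2, 3, 5, 7, 13, 17, 23, 41}.
v=7: a=7^0·(≡3), b=7^2·(≡1) mod 7; (3|7)=-1, (1|7)=+1; (−1)^{0·2·3}·(-1)^2·(+1)^0 = +1.
v=5: a=5^1·(≡2), b=5^4·(≡2) mod 5; (2|5)=-1, (2|5)=-1; (−1)^{1·4·2}·(-1)^4·(-1)^1 = -1.
v=17: a=17^0·(≡6), b=17^-2·(≡6) mod 17; (6|17)=-1, (6|17)=-1; (−1)^{0·-2·8}·(-1)^-2·(-1)^0 = +1.
v=23: a=23^2·(≡17), b=23^3·(≡3) mod 23; (17|23)=-1, (3|23)=+1; (−1)^{2·3·11}·(-1)^3·(+1)^2 = -1.
v=2: v_2(a)=0, v_2(b)=-4; units ≡ 7, 7 (mod 8); ε·ε+αω+βω = 1·1+0·0+-4·0 ≡ 1  ⇒  (a,b)_2 = -1.
v=13: a=13^0·(≡10), b=13^2·(≡12) mod 13; (10|13)=+1, (12|13)=+1; (−1)^{0·2·6}·(+1)^2·(+1)^0 = +1.
v=41: a=41^1·(≡22), b=41^2·(≡23) mod 41; (22|41)=-1, (23|41)=+1; (−1)^{1·2·20}·(-1)^2·(+1)^1 = +1.
v=∞: 615 > 0 and 23 > 0  ⇒  (a,b)_∞ = +1.
v=3: a=3^1·(≡1), b=3^2·(≡2) mod 3; (1|3)=+1, (2|3)=-1; (−1)^{1·2·1}·(+1)^2·(-1)^1 = -1.
Ram(615, 23) = {2, 3, 5, 23}; no ℚ_2-point on the conic.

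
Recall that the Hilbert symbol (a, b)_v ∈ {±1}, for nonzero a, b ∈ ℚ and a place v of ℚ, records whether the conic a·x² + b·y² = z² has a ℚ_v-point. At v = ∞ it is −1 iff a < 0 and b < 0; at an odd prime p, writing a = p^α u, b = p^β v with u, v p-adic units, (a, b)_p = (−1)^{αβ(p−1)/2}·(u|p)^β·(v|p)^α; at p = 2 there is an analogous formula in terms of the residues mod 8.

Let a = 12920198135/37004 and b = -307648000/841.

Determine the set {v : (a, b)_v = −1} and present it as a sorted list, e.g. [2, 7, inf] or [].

[2, 5, 17, 19]

(a, b) ≡ (279565, -48070) mod (ℚ^×)²; places V = {2, 5, 11, 13, 17, 19, 23, 29, 31, ∞}.
(a,b)_2: α=-2, β=9; u≡5, v≡5 (mod 8); ε(u)ε(v)=0·0, αω(v)=-2·1, βω(u)=9·1; sum ≡ 1  ⇒  -1.
(a,b)_5: α=1, u≡3; β=3, v≡1 (mod 5); (3|5)=-1, (1|5)=+1; sign (−1)^0·-1^3·+1^1 = -1.
(a,b)_17: α=1, u≡7; β=0, v≡6 (mod 17); (7|17)=-1, (6|17)=-1; sign (−1)^0·-1^0·-1^1 = -1.
(a,b)_23: α=3, u≡17; β=1, v≡12 (mod 23); (17|23)=-1, (12|23)=+1; sign (−1)^1·-1^1·+1^3 = +1.
(a,b)_∞: sgn(279565)=+, sgn(-48070)=−, so +1.
(a,b)_29: α=-2, u≡7; β=-2, v≡8 (mod 29); (7|29)=+1, (8|29)=-1; sign (−1)^0·+1^-2·-1^-2 = +1.
(a,b)_31: α=2, u≡1; β=0, v≡23 (mod 31); (1|31)=+1, (23|31)=-1; sign (−1)^0·+1^0·-1^2 = +1.
(a,b)_11: α=-1, u≡1; β=1, v≡10 (mod 11); (1|11)=+1, (10|11)=-1; sign (−1)^1·+1^1·-1^-1 = +1.
(a,b)_19: α=0, u≡2; β=1, v≡17 (mod 19); (2|19)=-1, (17|19)=+1; sign (−1)^0·-1^1·+1^0 = -1.
(a,b)_13: α=1, u≡12; β=0, v≡9 (mod 13); (12|13)=+1, (9|13)=+1; sign (−1)^0·+1^0·+1^1 = +1.
Ram(279565, -48070) = {2, 5, 17, 19}; no ℚ_2-point on the conic.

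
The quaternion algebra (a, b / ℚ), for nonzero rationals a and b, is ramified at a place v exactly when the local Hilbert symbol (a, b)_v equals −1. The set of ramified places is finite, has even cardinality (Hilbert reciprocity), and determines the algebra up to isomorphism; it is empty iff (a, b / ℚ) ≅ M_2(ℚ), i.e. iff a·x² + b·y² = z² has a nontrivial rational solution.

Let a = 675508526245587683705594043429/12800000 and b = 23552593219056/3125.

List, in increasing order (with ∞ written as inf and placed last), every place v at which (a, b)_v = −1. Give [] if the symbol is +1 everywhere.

[3, 37]

(a, b) ≡ (10545, 555) mod (ℚ^×)²; places V = {2, 3, 5, 7, 11, 19, 29, 37, ∞}.
(a,b)_∞: sgn(10545)=+, sgn(555)=+, so +1.
(a,b)_29: α=4, u≡19; β=2, v≡25 (mod 29); (19|29)=-1, (25|29)=+1; sign (−1)^0·-1^2·+1^4 = +1.
(a,b)_2: α=-12, β=4; u≡1, v≡3 (mod 8); ε(u)ε(v)=0·1, αω(v)=-12·1, βω(u)=4·0; sum ≡ 0  ⇒  +1.
(a,b)_37: α=3, u≡1; β=1, v≡15 (mod 37); (1|37)=+1, (15|37)=-1; sign (−1)^0·+1^1·-1^3 = -1.
(a,b)_19: α=7, u≡9; β=4, v≡16 (mod 19); (9|19)=+1, (16|19)=+1; sign (−1)^0·+1^4·+1^7 = +1.
(a,b)_7: α=2, u≡6; β=0, v≡2 (mod 7); (6|7)=-1, (2|7)=+1; sign (−1)^0·-1^0·+1^2 = +1.
(a,b)_11: α=6, u≡7; β=2, v≡1 (mod 11); (7|11)=-1, (1|11)=+1; sign (−1)^0·-1^2·+1^6 = +1.
(a,b)_3: α=5, u≡2; β=1, v≡2 (mod 3); (2|3)=-1, (2|3)=-1; sign (−1)^1·-1^1·-1^5 = -1.
(a,b)_5: α=-5, u≡4; β=-5, v≡1 (mod 5); (4|5)=+1, (1|5)=+1; sign (−1)^0·+1^-5·+1^-5 = +1.
Ram(10545, 555) = {3, 37}; no ℚ_3-point on the conic.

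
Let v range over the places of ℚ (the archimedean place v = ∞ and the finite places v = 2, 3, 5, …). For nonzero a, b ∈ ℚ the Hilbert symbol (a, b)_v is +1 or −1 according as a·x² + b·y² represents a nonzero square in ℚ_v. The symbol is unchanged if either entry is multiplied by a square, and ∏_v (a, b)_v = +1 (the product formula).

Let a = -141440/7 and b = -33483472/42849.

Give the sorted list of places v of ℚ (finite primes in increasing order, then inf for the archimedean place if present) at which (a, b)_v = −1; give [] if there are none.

[2, 5, 7, 11, 31, inf]

Mod squares: a ≡ -15470, b ≡ -5797. Check v ∈ {∞, 2, 3, 5, 7, 11, 13, 17, 19, 23, 31}.
v=2: v_2(a)=7, v_2(b)=4; units ≡ 1, 3 (mod 8); ε·ε+αω+βω = 0·1+7·1+4·0 ≡ 1  ⇒  (a,b)_2 = -1.
v=13: a=13^1·(≡2), b=13^0·(≡4) mod 13; (2|13)=-1, (4|13)=+1; (−1)^{1·0·6}·(-1)^0·(+1)^1 = +1.
v=∞: -15470 < 0 and -5797 < 0  ⇒  (a,b)_∞ = -1.
v=7: a=7^-1·(≡2), b=7^0·(≡3) mod 7; (2|7)=+1, (3|7)=-1; (−1)^{-1·0·3}·(+1)^0·(-1)^-1 = -1.
v=31: a=31^0·(≡24), b=31^1·(≡3) mod 31; (24|31)=-1, (3|31)=-1; (−1)^{0·1·15}·(-1)^1·(-1)^0 = -1.
v=23: a=23^0·(≡8), b=23^-2·(≡17) mod 23; (8|23)=+1, (17|23)=-1; (−1)^{0·-2·11}·(+1)^-2·(-1)^0 = +1.
v=3: a=3^0·(≡1), b=3^-4·(≡2) mod 3; (1|3)=+1, (2|3)=-1; (−1)^{0·-4·1}·(+1)^-4·(-1)^0 = +1.
v=17: a=17^1·(≡16), b=17^1·(≡8) mod 17; (16|17)=+1, (8|17)=+1; (−1)^{1·1·8}·(+1)^1·(+1)^1 = +1.
v=11: a=11^0·(≡6), b=11^1·(≡3) mod 11; (6|11)=-1, (3|11)=+1; (−1)^{0·1·5}·(-1)^1·(+1)^0 = -1.
v=19: a=19^0·(≡13), b=19^2·(≡11) mod 19; (13|19)=-1, (11|19)=+1; (−1)^{0·2·9}·(-1)^2·(+1)^0 = +1.
v=5: a=5^1·(≡1), b=5^0·(≡2) mod 5; (1|5)=+1, (2|5)=-1; (−1)^{1·0·2}·(+1)^0·(-1)^1 = -1.
Ram(-15470, -5797) = {2, 5, 7, 11, 31, ∞}; no ℚ_2-point on the conic.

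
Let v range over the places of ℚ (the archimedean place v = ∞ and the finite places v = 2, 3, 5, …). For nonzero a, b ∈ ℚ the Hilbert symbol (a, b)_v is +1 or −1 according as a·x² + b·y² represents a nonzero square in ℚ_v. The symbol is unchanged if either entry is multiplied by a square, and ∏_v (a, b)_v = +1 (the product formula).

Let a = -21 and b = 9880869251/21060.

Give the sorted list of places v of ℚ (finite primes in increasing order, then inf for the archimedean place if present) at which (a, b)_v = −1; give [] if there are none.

(a, b) ≡ (-21, 715) mod (ℚ^×)²; places V = {2, 3, 5, 7, 11, 13, 17, 41, 43, ∞}.
(a,b)_41: α=0, u≡20; β=2, v≡23 (mod 41); (20|41)=+1, (23|41)=+1; sign (−1)^0·+1^2·+1^0 = +1.
(a,b)_∞: sgn(-21)=−, sgn(715)=+, so +1.
(a,b)_5: α=0, u≡4; β=-1, v≡3 (mod 5); (4|5)=+1, (3|5)=-1; sign (−1)^0·+1^-1·-1^0 = +1.
(a,b)_7: α=1, u≡4; β=0, v≡2 (mod 7); (4|7)=+1, (2|7)=+1; sign (−1)^0·+1^0·+1^1 = +1.
(a,b)_43: α=0, u≡22; β=2, v≡27 (mod 43); (22|43)=-1, (27|43)=-1; sign (−1)^0·-1^2·-1^0 = +1.
(a,b)_13: α=0, u≡5; β=-1, v≡4 (mod 13); (5|13)=-1, (4|13)=+1; sign (−1)^0·-1^-1·+1^0 = -1.
(a,b)_3: α=1, u≡2; β=-4, v≡1 (mod 3); (2|3)=-1, (1|3)=+1; sign (−1)^0·-1^-4·+1^1 = +1.
(a,b)_17: α=0, u≡13; β=2, v≡16 (mod 17); (13|17)=+1, (16|17)=+1; sign (−1)^0·+1^2·+1^0 = +1.
(a,b)_2: α=0, β=-2; u≡3, v≡3 (mod 8); ε(u)ε(v)=1·1, αω(v)=0·1, βω(u)=-2·1; sum ≡ 1  ⇒  -1.
(a,b)_11: α=0, u≡1; β=1, v≡10 (mod 11); (1|11)=+1, (10|11)=-1; sign (−1)^0·+1^1·-1^0 = +1.
(-21, 715 / ℚ) ramifies at {2, 13}: a division algebra.

[2, 13]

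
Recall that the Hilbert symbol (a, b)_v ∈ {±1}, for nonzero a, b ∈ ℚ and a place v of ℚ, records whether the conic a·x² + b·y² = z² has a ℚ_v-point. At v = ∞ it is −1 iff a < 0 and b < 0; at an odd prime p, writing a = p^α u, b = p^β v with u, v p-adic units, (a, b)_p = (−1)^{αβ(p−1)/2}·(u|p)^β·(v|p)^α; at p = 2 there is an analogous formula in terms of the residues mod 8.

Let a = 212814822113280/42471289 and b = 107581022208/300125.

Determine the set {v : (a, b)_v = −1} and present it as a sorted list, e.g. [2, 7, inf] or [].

[2, 3, 5, 11]

(a, b) ≡ (30, 5610) mod (ℚ^×)²; places V = {2, 3, 5, 7, 11, 17, 19, ∞}.
(a,b)_19: α=-2, u≡5; β=0, v≡11 (mod 19); (5|19)=+1, (11|19)=+1; sign (−1)^0·+1^0·+1^-2 = +1.
(a,b)_7: α=-6, u≡4; β=-4, v≡5 (mod 7); (4|7)=+1, (5|7)=-1; sign (−1)^0·+1^-4·-1^-6 = +1.
(a,b)_∞: sgn(30)=+, sgn(5610)=+, so +1.
(a,b)_3: α=5, u≡1; β=5, v≡1 (mod 3); (1|3)=+1, (1|3)=+1; sign (−1)^1·+1^5·+1^5 = -1.
(a,b)_17: α=4, u≡9; β=3, v≡11 (mod 17); (9|17)=+1, (11|17)=-1; sign (−1)^0·+1^3·-1^4 = +1.
(a,b)_5: α=1, u≡4; β=-3, v≡3 (mod 5); (4|5)=+1, (3|5)=-1; sign (−1)^0·+1^-3·-1^1 = -1.
(a,b)_2: α=21, β=13; u≡7, v≡5 (mod 8); ε(u)ε(v)=1·0, αω(v)=21·1, βω(u)=13·0; sum ≡ 1  ⇒  -1.
(a,b)_11: α=0, u≡8; β=1, v≡1 (mod 11); (8|11)=-1, (1|11)=+1; sign (−1)^0·-1^1·+1^0 = -1.
Ram(30, 5610) = {2, 3, 5, 11}; no ℚ_2-point on the conic.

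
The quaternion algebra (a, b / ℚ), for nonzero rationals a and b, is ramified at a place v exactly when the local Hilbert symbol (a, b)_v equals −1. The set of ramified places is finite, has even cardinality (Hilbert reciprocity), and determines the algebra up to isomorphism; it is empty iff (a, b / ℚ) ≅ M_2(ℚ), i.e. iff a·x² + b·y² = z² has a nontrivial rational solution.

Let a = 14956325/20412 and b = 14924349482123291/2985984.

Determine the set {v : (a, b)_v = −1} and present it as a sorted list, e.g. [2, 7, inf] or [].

Mod squares: a ≡ 3059, b ≡ 851. Check v ∈ {∞, 2, 3, 5, 7, 19, 23, 37}.
v=5: a=5^2·(≡4), b=5^0·(≡4) mod 5; (4|5)=+1, (4|5)=+1; (−1)^{2·0·2}·(+1)^0·(+1)^2 = +1.
v=19: a=19^1·(≡4), b=19^2·(≡18) mod 19; (4|19)=+1, (18|19)=-1; (−1)^{1·2·9}·(+1)^2·(-1)^1 = -1.
v=∞: 3059 > 0 and 851 > 0  ⇒  (a,b)_∞ = +1.
v=37: a=37^2·(≡30), b=37^5·(≡13) mod 37; (30|37)=+1, (13|37)=-1; (−1)^{2·5·18}·(+1)^5·(-1)^2 = +1.
v=23: a=23^1·(≡8), b=23^3·(≡11) mod 23; (8|23)=+1, (11|23)=-1; (−1)^{1·3·11}·(+1)^3·(-1)^1 = +1.
v=3: a=3^-6·(≡2), b=3^-6·(≡2) mod 3; (2|3)=-1, (2|3)=-1; (−1)^{-6·-6·1}·(-1)^-6·(-1)^-6 = +1.
v=2: v_2(a)=-2, v_2(b)=-12; units ≡ 3, 3 (mod 8); ε·ε+αω+βω = 1·1+-2·1+-12·1 ≡ 1  ⇒  (a,b)_2 = -1.
v=7: a=7^-1·(≡5), b=7^2·(≡2) mod 7; (5|7)=-1, (2|7)=+1; (−1)^{-1·2·3}·(-1)^2·(+1)^-1 = +1.
(3059, 851 / ℚ) ramifies at {2, 19}: a division algebra.

[2, 19]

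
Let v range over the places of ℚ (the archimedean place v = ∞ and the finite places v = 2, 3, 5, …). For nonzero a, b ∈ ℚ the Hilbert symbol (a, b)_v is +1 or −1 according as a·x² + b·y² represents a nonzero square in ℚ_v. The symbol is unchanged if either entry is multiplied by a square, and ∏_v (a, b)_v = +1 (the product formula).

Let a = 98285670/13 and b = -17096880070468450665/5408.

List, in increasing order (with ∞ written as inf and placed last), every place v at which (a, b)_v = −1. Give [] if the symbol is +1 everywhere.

[2, 5, 13, 23]

(a, b) ≡ (2897310, -4370) mod (ℚ^×)²; places V = {2, 3, 5, 7, 13, 17, 19, 23, ∞}.
(a,b)_∞: sgn(2897310)=+, sgn(-4370)=−, so +1.
(a,b)_5: α=1, u≡3; β=1, v≡4 (mod 5); (3|5)=-1, (4|5)=+1; sign (−1)^0·-1^1·+1^1 = -1.
(a,b)_17: α=1, u≡5; β=2, v≡4 (mod 17); (5|17)=-1, (4|17)=+1; sign (−1)^0·-1^2·+1^1 = +1.
(a,b)_13: α=-1, u≡2; β=-2, v≡7 (mod 13); (2|13)=-1, (7|13)=-1; sign (−1)^0·-1^-2·-1^-1 = -1.
(a,b)_7: α=2, u≡6; β=4, v≡3 (mod 7); (6|7)=-1, (3|7)=-1; sign (−1)^0·-1^4·-1^2 = +1.
(a,b)_2: α=1, β=-5; u≡7, v≡7 (mod 8); ε(u)ε(v)=1·1, αω(v)=1·0, βω(u)=-5·0; sum ≡ 1  ⇒  -1.
(a,b)_19: α=1, u≡8; β=3, v≡17 (mod 19); (8|19)=-1, (17|19)=+1; sign (−1)^1·-1^3·+1^1 = +1.
(a,b)_23: α=1, u≡11; β=3, v≡20 (mod 23); (11|23)=-1, (20|23)=-1; sign (−1)^1·-1^3·-1^1 = -1.
(a,b)_3: α=3, u≡1; β=10, v≡1 (mod 3); (1|3)=+1, (1|3)=+1; sign (−1)^0·+1^10·+1^3 = +1.
Ram(2897310, -4370) = {2, 5, 13, 23}; no ℚ_2-point on the conic.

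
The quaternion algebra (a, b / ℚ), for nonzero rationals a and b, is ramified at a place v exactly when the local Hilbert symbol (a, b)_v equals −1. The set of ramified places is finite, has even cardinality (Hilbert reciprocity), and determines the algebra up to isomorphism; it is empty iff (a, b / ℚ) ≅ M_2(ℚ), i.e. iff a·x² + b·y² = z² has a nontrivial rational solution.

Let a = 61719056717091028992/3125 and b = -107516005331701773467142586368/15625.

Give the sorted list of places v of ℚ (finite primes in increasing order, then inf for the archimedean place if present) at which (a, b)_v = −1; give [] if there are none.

[2, 5, 11, 17]

Mod squares: a ≡ 2035, b ≡ -493. Check v ∈ {∞, 2, 3, 5, 11, 17, 29, 37}.
v=17: a=17^4·(≡7), b=17^3·(≡5) mod 17; (7|17)=-1, (5|17)=-1; (−1)^{4·3·8}·(-1)^3·(-1)^4 = -1.
v=3: a=3^2·(≡1), b=3^6·(≡2) mod 3; (1|3)=+1, (2|3)=-1; (−1)^{2·6·1}·(+1)^6·(-1)^2 = +1.
v=37: a=37^1·(≡6), b=37^2·(≡21) mod 37; (6|37)=-1, (21|37)=+1; (−1)^{1·2·18}·(-1)^2·(+1)^1 = +1.
v=5: a=5^-5·(≡2), b=5^-6·(≡2) mod 5; (2|5)=-1, (2|5)=-1; (−1)^{-5·-6·2}·(-1)^-6·(-1)^-5 = -1.
v=11: a=11^5·(≡4), b=11^8·(≡8) mod 11; (4|11)=+1, (8|11)=-1; (−1)^{5·8·5}·(+1)^8·(-1)^5 = -1.
v=∞: 2035 > 0 and -493 < 0  ⇒  (a,b)_∞ = +1.
v=29: a=29^2·(≡28), b=29^3·(≡12) mod 29; (28|29)=+1, (12|29)=-1; (−1)^{2·3·14}·(+1)^3·(-1)^2 = +1.
v=2: v_2(a)=14, v_2(b)=22; units ≡ 3, 3 (mod 8); ε·ε+αω+βω = 1·1+14·1+22·1 ≡ 1  ⇒  (a,b)_2 = -1.
|Ram(2035, -493)| = 4, even; anisotropic at {2, 5, 11, 17}.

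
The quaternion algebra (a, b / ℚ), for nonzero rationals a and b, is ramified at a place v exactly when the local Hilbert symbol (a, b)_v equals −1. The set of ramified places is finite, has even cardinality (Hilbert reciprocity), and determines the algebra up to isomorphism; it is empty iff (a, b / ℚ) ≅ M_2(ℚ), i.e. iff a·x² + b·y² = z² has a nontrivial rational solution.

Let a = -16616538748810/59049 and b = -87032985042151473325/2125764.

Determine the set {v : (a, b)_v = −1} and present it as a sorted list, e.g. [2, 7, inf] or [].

(a, b) ≡ (-32890, -13) mod (ℚ^×)²; places V = {2, 3, 5, 7, 11, 13, 19, 23, ∞}.
(a,b)_23: α=1, u≡5; β=2, v≡15 (mod 23); (5|23)=-1, (15|23)=-1; sign (−1)^0·-1^2·-1^1 = -1.
(a,b)_3: α=-10, u≡2; β=-12, v≡2 (mod 3); (2|3)=-1, (2|3)=-1; sign (−1)^0·-1^-12·-1^-10 = +1.
(a,b)_5: α=1, u≡2; β=2, v≡3 (mod 5); (2|5)=-1, (3|5)=-1; sign (−1)^0·-1^2·-1^1 = -1.
(a,b)_∞: sgn(-32890)=−, sgn(-13)=−, so -1.
(a,b)_11: α=1, u≡10; β=2, v≡9 (mod 11); (10|11)=-1, (9|11)=+1; sign (−1)^0·-1^2·+1^1 = +1.
(a,b)_13: α=5, u≡2; β=7, v≡4 (mod 13); (2|13)=-1, (4|13)=+1; sign (−1)^0·-1^7·+1^5 = -1.
(a,b)_19: α=2, u≡2; β=2, v≡7 (mod 19); (2|19)=-1, (7|19)=+1; sign (−1)^0·-1^2·+1^2 = +1.
(a,b)_2: α=1, β=-2; u≡3, v≡3 (mod 8); ε(u)ε(v)=1·1, αω(v)=1·1, βω(u)=-2·1; sum ≡ 0  ⇒  +1.
(a,b)_7: α=2, u≡3; β=4, v≡4 (mod 7); (3|7)=-1, (4|7)=+1; sign (−1)^0·-1^4·+1^2 = +1.
Ram(-32890, -13) = {5, 13, 23, ∞}; no ℚ_5-point on the conic.

[5, 13, 23, inf]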